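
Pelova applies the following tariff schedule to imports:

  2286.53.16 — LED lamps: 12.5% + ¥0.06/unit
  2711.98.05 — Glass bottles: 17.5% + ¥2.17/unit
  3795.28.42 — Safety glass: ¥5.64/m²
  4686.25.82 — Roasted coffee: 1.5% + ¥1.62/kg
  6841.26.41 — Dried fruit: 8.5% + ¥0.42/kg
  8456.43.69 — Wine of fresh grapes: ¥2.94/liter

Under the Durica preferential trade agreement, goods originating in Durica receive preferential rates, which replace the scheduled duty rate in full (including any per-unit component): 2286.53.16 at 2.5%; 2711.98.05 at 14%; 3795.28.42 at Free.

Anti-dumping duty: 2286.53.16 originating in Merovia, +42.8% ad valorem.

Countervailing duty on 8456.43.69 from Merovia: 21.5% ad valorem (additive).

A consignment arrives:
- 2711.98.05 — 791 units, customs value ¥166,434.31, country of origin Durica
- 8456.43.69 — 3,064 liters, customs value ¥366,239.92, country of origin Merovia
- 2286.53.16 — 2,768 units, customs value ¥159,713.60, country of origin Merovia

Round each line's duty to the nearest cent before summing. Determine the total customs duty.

Line 1 (2711.98.05, Durica, 791 units, ¥166,434.31):
Base rate for 2711.98.05 is 17.5% + ¥2.17/unit.
Origin Durica qualifies under the Pelova–Durica agreement and 2711.98.05 is covered: preferential rate 14% applies instead.
Duty = ¥166,434.31 × 14% = ¥23,300.80.
Line 2 (8456.43.69, Merovia, 3,064 liters, ¥366,239.92):
Base rate for 8456.43.69 is ¥2.94/liter.
Additional duty on 8456.43.69 from Merovia: +21.5% ad valorem. Applied ad valorem rate = 21.5%.
Duty = ¥366,239.92 × 21.5% + 3,064 × ¥2.94 = ¥87,749.74.
Line 3 (2286.53.16, Merovia, 2,768 units, ¥159,713.60):
Base rate for 2286.53.16 is 12.5% + ¥0.06/unit.
2286.53.16 has an FTA preferential rate, but origin Merovia is not Durica; base rate stands.
Additional duty on 2286.53.16 from Merovia: +42.8%. Applied ad valorem rate: 12.5% + 42.8% = 55.3%.
Duty = ¥159,713.60 × 55.3% + 2,768 × ¥0.06 = ¥88,487.70.
Total = ¥23,300.80 + ¥87,749.74 + ¥88,487.70 = ¥199,538.24.

¥199,538.24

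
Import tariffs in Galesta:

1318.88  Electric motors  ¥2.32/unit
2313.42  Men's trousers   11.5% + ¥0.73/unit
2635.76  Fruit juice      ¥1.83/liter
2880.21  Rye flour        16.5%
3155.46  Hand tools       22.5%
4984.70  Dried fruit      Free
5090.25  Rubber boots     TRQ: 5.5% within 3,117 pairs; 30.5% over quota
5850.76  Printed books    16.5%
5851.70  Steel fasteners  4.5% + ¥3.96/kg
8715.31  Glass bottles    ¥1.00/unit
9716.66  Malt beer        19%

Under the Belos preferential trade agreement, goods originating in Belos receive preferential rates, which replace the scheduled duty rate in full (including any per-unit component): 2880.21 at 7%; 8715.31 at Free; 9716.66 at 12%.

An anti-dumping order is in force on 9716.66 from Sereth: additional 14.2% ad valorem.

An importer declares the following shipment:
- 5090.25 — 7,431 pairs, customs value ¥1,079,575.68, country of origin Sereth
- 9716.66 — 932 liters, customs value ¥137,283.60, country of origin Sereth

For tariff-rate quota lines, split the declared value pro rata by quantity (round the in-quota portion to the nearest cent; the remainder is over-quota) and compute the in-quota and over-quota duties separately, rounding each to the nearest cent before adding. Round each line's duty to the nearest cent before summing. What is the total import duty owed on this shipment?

¥261,639.31

Line 1 (5090.25, Sereth, 7,431 pairs, ¥1,079,575.68):
Code 5090.25 is under a tariff-rate quota (threshold 3,117 pairs). In-quota: 3,117 pairs at 5.5%; over-quota: 4,314 pairs at 30.5%.
Pro-rata value split: in-quota = ¥1,079,575.68 × 3,117/7,431 = ¥452,837.76; over-quota = ¥1,079,575.68 − ¥452,837.76 = ¥626,737.92.
In-quota duty = ¥452,837.76 × 5.5% = ¥24,906.08. Over-quota duty = ¥626,737.92 × 30.5% = ¥191,155.07.
Line duty = ¥24,906.08 + ¥191,155.07 = ¥216,061.15.
Line 2 (9716.66, Sereth, 932 liters, ¥137,283.60):
Base rate for 9716.66 is 19%.
9716.66 has an FTA preferential rate, but origin Sereth is not Belos; base rate stands.
Additional duty on 9716.66 from Sereth: +14.2%. Applied ad valorem rate: 19% + 14.2% = 33.2%.
Duty = ¥137,283.60 × 33.2% = ¥45,578.16.
Total = ¥216,061.15 + ¥45,578.16 = ¥261,639.31.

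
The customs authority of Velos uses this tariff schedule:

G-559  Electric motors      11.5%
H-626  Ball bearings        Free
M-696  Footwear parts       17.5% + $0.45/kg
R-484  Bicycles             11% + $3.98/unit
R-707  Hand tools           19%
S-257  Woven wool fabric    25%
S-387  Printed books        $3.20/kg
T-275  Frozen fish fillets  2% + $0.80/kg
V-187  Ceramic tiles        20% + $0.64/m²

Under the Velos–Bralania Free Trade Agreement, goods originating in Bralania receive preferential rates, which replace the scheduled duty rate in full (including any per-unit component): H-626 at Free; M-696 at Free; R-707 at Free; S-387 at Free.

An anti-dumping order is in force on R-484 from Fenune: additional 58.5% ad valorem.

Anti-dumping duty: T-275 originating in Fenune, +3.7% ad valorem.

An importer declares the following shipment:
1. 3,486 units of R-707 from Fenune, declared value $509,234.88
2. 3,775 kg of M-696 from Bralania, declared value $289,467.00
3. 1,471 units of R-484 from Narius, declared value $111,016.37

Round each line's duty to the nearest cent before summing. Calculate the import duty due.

$114,821.01

Line 1 (R-707, Fenune, 3,486 units, $509,234.88):
Base rate for R-707 is 19%.
R-707 has an FTA preferential rate, but origin Fenune is not Bralania; base rate stands.
Duty = $509,234.88 × 19% = $96,754.63.
Line 2 (M-696, Bralania, 3,775 kg, $289,467.00):
Base rate for M-696 is 17.5% + $0.45/kg.
Origin Bralania qualifies under the Velos–Bralania agreement and M-696 is covered: preferential rate Free applies instead.
Duty = $289,467.00 × 0% = $0.00.
Line 3 (R-484, Narius, 1,471 units, $111,016.37):
Base rate for R-484 is 11% + $3.98/unit.
The additional-duty order on R-484 targets Fenune, not Narius; it does not apply.
Duty = $111,016.37 × 11% + 1,471 × $3.98 = $18,066.38.
Total = $96,754.63 + $0.00 + $18,066.38 = $114,821.01.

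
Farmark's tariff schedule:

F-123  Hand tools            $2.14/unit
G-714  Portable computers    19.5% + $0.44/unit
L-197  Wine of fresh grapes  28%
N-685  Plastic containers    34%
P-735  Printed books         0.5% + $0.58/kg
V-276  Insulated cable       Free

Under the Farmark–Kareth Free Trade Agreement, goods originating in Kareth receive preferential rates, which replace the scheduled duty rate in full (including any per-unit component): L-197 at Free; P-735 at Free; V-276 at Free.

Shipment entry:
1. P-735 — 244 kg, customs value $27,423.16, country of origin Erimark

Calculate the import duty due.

$278.64

Line 1 (P-735, Erimark, 244 kg, $27,423.16):
Base rate for P-735 is 0.5% + $0.58/kg.
P-735 has an FTA preferential rate, but origin Erimark is not Kareth; base rate stands.
Duty = $27,423.16 × 0.5% + 244 × $0.58 = $278.64.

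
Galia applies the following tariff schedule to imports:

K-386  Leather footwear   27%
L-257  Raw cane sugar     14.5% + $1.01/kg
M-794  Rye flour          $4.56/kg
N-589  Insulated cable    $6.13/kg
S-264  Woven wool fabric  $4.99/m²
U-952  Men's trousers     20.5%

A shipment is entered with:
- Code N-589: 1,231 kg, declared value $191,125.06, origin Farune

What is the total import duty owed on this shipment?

$7,546.03

Line 1 (N-589, Farune, 1,231 kg, $191,125.06):
Base rate for N-589 is $6.13/kg.
Duty = 1,231 × $6.13 = $7,546.03.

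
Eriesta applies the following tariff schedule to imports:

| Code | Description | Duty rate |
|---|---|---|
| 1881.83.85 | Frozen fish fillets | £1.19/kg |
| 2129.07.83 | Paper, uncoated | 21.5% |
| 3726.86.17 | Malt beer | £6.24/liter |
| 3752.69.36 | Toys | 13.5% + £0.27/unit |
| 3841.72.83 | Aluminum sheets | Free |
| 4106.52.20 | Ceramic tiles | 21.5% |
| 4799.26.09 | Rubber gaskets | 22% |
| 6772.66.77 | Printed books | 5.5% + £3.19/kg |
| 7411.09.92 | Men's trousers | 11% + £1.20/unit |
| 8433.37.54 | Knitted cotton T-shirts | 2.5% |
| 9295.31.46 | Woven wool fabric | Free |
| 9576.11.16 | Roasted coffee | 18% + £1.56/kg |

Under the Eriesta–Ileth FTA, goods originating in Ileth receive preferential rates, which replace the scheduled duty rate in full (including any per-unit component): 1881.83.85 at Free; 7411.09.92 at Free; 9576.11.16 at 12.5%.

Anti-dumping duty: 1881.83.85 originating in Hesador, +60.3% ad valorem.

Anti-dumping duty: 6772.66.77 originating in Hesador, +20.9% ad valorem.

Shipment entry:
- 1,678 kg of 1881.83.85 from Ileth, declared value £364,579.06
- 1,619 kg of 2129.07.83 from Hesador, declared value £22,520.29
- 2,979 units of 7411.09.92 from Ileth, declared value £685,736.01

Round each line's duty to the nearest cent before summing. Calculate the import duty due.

Line 1 (1881.83.85, Ileth, 1,678 kg, £364,579.06):
Base rate for 1881.83.85 is £1.19/kg.
Origin Ileth qualifies under the Eriesta–Ileth agreement and 1881.83.85 is covered: preferential rate Free applies instead.
The additional-duty order on 1881.83.85 targets Hesador, not Ileth; it does not apply.
Duty = £364,579.06 × 0% = £0.00.
Line 2 (2129.07.83, Hesador, 1,619 kg, £22,520.29):
Base rate for 2129.07.83 is 21.5%.
Duty = £22,520.29 × 21.5% = £4,841.86.
Line 3 (7411.09.92, Ileth, 2,979 units, £685,736.01):
Base rate for 7411.09.92 is 11% + £1.20/unit.
Origin Ileth qualifies under the Eriesta–Ileth agreement and 7411.09.92 is covered: preferential rate Free applies instead.
Duty = £685,736.01 × 0% = £0.00.
Total = £0.00 + £4,841.86 + £0.00 = £4,841.86.

£4,841.86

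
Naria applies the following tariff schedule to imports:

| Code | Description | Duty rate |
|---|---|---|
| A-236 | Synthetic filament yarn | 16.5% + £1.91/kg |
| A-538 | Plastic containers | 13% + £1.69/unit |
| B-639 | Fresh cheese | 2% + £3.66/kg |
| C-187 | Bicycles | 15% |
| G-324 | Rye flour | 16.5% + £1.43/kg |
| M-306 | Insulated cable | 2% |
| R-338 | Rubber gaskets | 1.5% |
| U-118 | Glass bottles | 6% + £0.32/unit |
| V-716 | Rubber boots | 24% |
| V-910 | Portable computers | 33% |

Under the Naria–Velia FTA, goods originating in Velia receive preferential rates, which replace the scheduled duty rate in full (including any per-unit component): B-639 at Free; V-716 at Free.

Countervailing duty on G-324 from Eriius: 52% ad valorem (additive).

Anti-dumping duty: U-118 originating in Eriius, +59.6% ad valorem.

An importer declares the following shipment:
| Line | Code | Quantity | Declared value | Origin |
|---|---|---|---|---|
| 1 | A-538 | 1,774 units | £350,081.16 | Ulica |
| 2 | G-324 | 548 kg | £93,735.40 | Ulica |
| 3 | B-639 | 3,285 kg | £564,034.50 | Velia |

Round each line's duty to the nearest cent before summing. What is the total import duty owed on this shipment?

Line 1 (A-538, Ulica, 1,774 units, £350,081.16):
Base rate for A-538 is 13% + £1.69/unit.
Duty = £350,081.16 × 13% + 1,774 × £1.69 = £48,508.61.
Line 2 (G-324, Ulica, 548 kg, £93,735.40):
Base rate for G-324 is 16.5% + £1.43/kg.
The additional-duty order on G-324 targets Eriius, not Ulica; it does not apply.
Duty = £93,735.40 × 16.5% + 548 × £1.43 = £16,249.98.
Line 3 (B-639, Velia, 3,285 kg, £564,034.50):
Base rate for B-639 is 2% + £3.66/kg.
Origin Velia qualifies under the Naria–Velia agreement and B-639 is covered: preferential rate Free applies instead.
Duty = £564,034.50 × 0% = £0.00.
Total = £48,508.61 + £16,249.98 + £0.00 = £64,758.59.

£64,758.59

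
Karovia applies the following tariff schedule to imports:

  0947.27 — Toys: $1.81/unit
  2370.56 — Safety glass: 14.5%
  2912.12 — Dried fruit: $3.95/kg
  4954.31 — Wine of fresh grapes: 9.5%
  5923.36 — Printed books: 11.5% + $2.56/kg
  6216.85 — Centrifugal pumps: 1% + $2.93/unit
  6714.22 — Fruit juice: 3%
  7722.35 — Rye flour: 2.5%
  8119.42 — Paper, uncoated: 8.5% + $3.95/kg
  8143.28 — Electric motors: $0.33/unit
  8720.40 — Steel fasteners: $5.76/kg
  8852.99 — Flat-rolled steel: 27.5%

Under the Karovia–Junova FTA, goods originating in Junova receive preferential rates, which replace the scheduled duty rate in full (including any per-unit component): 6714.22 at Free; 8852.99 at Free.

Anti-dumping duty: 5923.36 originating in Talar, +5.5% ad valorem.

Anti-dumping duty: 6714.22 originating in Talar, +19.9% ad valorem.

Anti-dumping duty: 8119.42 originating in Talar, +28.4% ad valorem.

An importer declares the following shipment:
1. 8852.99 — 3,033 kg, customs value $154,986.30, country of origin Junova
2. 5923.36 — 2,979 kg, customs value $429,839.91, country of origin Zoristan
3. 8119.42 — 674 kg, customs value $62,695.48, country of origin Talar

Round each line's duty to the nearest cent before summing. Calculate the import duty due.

Line 1 (8852.99, Junova, 3,033 kg, $154,986.30):
Base rate for 8852.99 is 27.5%.
Origin Junova qualifies under the Karovia–Junova agreement and 8852.99 is covered: preferential rate Free applies instead.
Duty = $154,986.30 × 0% = $0.00.
Line 2 (5923.36, Zoristan, 2,979 kg, $429,839.91):
Base rate for 5923.36 is 11.5% + $2.56/kg.
The additional-duty order on 5923.36 targets Talar, not Zoristan; it does not apply.
Duty = $429,839.91 × 11.5% + 2,979 × $2.56 = $57,057.83.
Line 3 (8119.42, Talar, 674 kg, $62,695.48):
Base rate for 8119.42 is 8.5% + $3.95/kg.
Additional duty on 8119.42 from Talar: +28.4%. Applied ad valorem rate: 8.5% + 28.4% = 36.9%.
Duty = $62,695.48 × 36.9% + 674 × $3.95 = $25,796.93.
Total = $0.00 + $57,057.83 + $25,796.93 = $82,854.76.

$82,854.76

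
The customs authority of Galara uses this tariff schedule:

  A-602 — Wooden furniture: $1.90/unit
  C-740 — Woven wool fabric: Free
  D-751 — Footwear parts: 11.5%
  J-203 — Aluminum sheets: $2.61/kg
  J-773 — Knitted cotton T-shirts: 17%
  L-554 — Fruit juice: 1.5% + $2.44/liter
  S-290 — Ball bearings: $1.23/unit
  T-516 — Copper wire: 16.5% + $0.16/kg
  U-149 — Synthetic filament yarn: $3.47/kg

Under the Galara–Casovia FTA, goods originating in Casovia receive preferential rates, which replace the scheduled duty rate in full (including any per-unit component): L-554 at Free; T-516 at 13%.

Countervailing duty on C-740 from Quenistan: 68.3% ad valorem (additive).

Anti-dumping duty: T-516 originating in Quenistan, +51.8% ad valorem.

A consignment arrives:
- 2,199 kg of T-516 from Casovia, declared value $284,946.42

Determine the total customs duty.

Line 1 (T-516, Casovia, 2,199 kg, $284,946.42):
Base rate for T-516 is 16.5% + $0.16/kg.
Origin Casovia qualifies under the Galara–Casovia agreement and T-516 is covered: preferential rate 13% applies instead.
The additional-duty order on T-516 targets Quenistan, not Casovia; it does not apply.
Duty = $284,946.42 × 13% = $37,043.03.

$37,043.03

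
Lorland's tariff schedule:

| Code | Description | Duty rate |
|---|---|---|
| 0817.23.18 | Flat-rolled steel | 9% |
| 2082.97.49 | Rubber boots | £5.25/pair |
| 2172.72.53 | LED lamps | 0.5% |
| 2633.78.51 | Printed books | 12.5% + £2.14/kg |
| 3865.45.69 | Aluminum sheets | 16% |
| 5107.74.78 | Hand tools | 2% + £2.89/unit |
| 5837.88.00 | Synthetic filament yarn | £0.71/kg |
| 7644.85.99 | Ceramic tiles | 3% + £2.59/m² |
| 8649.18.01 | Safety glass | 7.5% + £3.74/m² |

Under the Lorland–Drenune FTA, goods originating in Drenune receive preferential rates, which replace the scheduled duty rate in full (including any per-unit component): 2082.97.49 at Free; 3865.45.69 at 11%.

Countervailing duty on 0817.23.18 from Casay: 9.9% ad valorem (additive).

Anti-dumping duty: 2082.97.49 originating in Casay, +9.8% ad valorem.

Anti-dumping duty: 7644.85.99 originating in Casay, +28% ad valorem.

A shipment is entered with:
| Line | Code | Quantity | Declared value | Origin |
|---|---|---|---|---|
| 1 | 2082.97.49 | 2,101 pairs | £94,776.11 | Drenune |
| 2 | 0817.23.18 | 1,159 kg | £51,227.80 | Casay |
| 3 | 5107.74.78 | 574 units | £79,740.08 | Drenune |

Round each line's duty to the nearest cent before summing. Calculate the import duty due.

Line 1 (2082.97.49, Drenune, 2,101 pairs, £94,776.11):
Base rate for 2082.97.49 is £5.25/pair.
Origin Drenune qualifies under the Lorland–Drenune agreement and 2082.97.49 is covered: preferential rate Free applies instead.
The additional-duty order on 2082.97.49 targets Casay, not Drenune; it does not apply.
Duty = £94,776.11 × 0% = £0.00.
Line 2 (0817.23.18, Casay, 1,159 kg, £51,227.80):
Base rate for 0817.23.18 is 9%.
Additional duty on 0817.23.18 from Casay: +9.9%. Applied ad valorem rate: 9% + 9.9% = 18.9%.
Duty = £51,227.80 × 18.9% = £9,682.05.
Line 3 (5107.74.78, Drenune, 574 units, £79,740.08):
Base rate for 5107.74.78 is 2% + £2.89/unit.
Origin Drenune is the FTA partner but 5107.74.78 is not on the preference list; base rate stands.
Duty = £79,740.08 × 2% + 574 × £2.89 = £3,253.66.
Total = £0.00 + £9,682.05 + £3,253.66 = £12,935.71.

£12,935.71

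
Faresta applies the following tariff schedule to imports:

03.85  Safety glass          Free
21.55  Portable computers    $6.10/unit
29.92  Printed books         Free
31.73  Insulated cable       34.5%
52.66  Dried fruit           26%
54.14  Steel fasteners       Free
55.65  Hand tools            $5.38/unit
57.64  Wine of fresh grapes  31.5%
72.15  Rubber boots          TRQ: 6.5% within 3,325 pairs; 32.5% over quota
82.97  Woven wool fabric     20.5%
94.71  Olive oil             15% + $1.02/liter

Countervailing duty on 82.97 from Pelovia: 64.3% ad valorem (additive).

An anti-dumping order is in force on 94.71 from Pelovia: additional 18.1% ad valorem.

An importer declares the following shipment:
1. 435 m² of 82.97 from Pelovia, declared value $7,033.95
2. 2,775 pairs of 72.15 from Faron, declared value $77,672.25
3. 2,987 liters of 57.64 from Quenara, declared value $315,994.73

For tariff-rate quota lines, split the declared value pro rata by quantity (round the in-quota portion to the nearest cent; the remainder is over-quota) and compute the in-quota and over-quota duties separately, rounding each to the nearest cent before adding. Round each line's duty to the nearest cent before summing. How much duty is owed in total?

Line 1 (82.97, Pelovia, 435 m², $7,033.95):
Base rate for 82.97 is 20.5%.
Additional duty on 82.97 from Pelovia: +64.3%. Applied ad valorem rate: 20.5% + 64.3% = 84.8%.
Duty = $7,033.95 × 84.8% = $5,964.79.
Line 2 (72.15, Faron, 2,775 pairs, $77,672.25):
Code 72.15 is under a tariff-rate quota (threshold 3,325 pairs). Quantity 2,775 pairs is within the quota, so the in-quota rate 6.5% applies to the full value.
Duty = $77,672.25 × 6.5% = $5,048.70.
Line 3 (57.64, Quenara, 2,987 liters, $315,994.73):
Base rate for 57.64 is 31.5%.
Duty = $315,994.73 × 31.5% = $99,538.34.
Total = $5,964.79 + $5,048.70 + $99,538.34 = $110,551.83.

$110,551.83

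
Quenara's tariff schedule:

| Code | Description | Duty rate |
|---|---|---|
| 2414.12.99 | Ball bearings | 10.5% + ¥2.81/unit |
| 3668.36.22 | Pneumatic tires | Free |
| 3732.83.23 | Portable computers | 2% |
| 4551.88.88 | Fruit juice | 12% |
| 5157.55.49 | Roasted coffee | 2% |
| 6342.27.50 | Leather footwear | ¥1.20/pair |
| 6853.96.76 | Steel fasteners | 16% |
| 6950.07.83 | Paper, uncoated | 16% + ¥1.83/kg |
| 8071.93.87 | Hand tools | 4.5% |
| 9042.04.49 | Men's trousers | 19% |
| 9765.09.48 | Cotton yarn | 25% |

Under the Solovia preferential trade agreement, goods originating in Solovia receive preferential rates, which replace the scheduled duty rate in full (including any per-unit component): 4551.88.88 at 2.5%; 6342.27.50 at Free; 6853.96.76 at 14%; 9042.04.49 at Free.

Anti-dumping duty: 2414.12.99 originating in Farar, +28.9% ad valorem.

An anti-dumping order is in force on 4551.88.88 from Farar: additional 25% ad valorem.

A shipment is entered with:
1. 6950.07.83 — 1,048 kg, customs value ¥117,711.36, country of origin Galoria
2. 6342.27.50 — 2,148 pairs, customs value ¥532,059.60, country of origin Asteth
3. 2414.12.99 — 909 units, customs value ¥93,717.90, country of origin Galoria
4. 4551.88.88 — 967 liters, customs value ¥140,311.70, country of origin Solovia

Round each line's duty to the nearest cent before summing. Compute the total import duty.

¥39,231.72

Line 1 (6950.07.83, Galoria, 1,048 kg, ¥117,711.36):
Base rate for 6950.07.83 is 16% + ¥1.83/kg.
Duty = ¥117,711.36 × 16% + 1,048 × ¥1.83 = ¥20,751.66.
Line 2 (6342.27.50, Asteth, 2,148 pairs, ¥532,059.60):
Base rate for 6342.27.50 is ¥1.20/pair.
6342.27.50 has an FTA preferential rate, but origin Asteth is not Solovia; base rate stands.
Duty = 2,148 × ¥1.20 = ¥2,577.60.
Line 3 (2414.12.99, Galoria, 909 units, ¥93,717.90):
Base rate for 2414.12.99 is 10.5% + ¥2.81/unit.
The additional-duty order on 2414.12.99 targets Farar, not Galoria; it does not apply.
Duty = ¥93,717.90 × 10.5% + 909 × ¥2.81 = ¥12,394.67.
Line 4 (4551.88.88, Solovia, 967 liters, ¥140,311.70):
Base rate for 4551.88.88 is 12%.
Origin Solovia qualifies under the Quenara–Solovia agreement and 4551.88.88 is covered: preferential rate 2.5% applies instead.
The additional-duty order on 4551.88.88 targets Farar, not Solovia; it does not apply.
Duty = ¥140,311.70 × 2.5% = ¥3,507.79.
Total = ¥20,751.66 + ¥2,577.60 + ¥12,394.67 + ¥3,507.79 = ¥39,231.72.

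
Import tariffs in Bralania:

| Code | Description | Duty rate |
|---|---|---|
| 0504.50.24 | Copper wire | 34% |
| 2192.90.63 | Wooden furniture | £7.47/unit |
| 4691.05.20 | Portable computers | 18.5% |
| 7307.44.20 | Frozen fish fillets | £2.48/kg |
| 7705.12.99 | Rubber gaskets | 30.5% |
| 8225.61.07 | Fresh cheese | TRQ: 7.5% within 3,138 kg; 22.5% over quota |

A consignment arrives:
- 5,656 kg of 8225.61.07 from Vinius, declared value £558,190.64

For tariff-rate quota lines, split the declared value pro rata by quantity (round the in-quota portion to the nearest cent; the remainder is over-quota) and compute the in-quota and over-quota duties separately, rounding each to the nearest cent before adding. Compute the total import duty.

£79,139.51

Line 1 (8225.61.07, Vinius, 5,656 kg, £558,190.64):
Code 8225.61.07 is under a tariff-rate quota (threshold 3,138 kg). In-quota: 3,138 kg at 7.5%; over-quota: 2,518 kg at 22.5%.
Pro-rata value split: in-quota = £558,190.64 × 3,138/5,656 = £309,689.22; over-quota = £558,190.64 − £309,689.22 = £248,501.42.
In-quota duty = £309,689.22 × 7.5% = £23,226.69. Over-quota duty = £248,501.42 × 22.5% = £55,912.82.
Line duty = £23,226.69 + £55,912.82 = £79,139.51.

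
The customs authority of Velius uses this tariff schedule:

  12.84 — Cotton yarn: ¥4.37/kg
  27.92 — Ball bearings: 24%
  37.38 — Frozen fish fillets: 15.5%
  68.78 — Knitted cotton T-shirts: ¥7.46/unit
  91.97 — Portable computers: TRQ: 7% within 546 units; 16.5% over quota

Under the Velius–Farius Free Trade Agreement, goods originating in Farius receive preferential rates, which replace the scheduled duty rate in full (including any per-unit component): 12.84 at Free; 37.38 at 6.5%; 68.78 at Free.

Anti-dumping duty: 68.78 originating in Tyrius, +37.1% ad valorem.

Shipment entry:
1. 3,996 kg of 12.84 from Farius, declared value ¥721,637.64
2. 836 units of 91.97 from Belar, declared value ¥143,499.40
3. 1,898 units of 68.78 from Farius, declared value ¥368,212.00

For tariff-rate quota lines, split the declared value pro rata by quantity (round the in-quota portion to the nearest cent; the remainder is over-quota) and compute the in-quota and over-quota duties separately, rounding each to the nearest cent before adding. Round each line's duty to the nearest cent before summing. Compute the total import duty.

¥14,773.91

Line 1 (12.84, Farius, 3,996 kg, ¥721,637.64):
Base rate for 12.84 is ¥4.37/kg.
Origin Farius qualifies under the Velius–Farius agreement and 12.84 is covered: preferential rate Free applies instead.
Duty = ¥721,637.64 × 0% = ¥0.00.
Line 2 (91.97, Belar, 836 units, ¥143,499.40):
Code 91.97 is under a tariff-rate quota (threshold 546 units). In-quota: 546 units at 7%; over-quota: 290 units at 16.5%.
Pro-rata value split: in-quota = ¥143,499.40 × 546/836 = ¥93,720.90; over-quota = ¥143,499.40 − ¥93,720.90 = ¥49,778.50.
In-quota duty = ¥93,720.90 × 7% = ¥6,560.46. Over-quota duty = ¥49,778.50 × 16.5% = ¥8,213.45.
Line duty = ¥6,560.46 + ¥8,213.45 = ¥14,773.91.
Line 3 (68.78, Farius, 1,898 units, ¥368,212.00):
Base rate for 68.78 is ¥7.46/unit.
Origin Farius qualifies under the Velius–Farius agreement and 68.78 is covered: preferential rate Free applies instead.
The additional-duty order on 68.78 targets Tyrius, not Farius; it does not apply.
Duty = ¥368,212.00 × 0% = ¥0.00.
Total = ¥0.00 + ¥14,773.91 + ¥0.00 = ¥14,773.91.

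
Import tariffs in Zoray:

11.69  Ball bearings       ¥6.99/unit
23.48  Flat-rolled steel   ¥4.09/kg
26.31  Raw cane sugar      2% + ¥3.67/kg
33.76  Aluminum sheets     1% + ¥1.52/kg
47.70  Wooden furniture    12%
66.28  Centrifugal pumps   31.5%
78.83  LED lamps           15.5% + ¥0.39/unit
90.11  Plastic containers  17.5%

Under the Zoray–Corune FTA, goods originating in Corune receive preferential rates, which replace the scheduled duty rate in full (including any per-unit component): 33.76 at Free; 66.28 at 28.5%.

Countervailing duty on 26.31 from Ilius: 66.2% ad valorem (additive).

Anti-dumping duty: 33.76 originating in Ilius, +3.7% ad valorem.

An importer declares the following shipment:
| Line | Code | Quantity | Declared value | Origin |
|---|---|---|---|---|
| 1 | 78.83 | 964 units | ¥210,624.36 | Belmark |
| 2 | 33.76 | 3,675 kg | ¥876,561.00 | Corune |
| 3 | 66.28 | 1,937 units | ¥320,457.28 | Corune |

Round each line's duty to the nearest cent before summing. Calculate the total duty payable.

¥124,353.06

Line 1 (78.83, Belmark, 964 units, ¥210,624.36):
Base rate for 78.83 is 15.5% + ¥0.39/unit.
Duty = ¥210,624.36 × 15.5% + 964 × ¥0.39 = ¥33,022.74.
Line 2 (33.76, Corune, 3,675 kg, ¥876,561.00):
Base rate for 33.76 is 1% + ¥1.52/kg.
Origin Corune qualifies under the Zoray–Corune agreement and 33.76 is covered: preferential rate Free applies instead.
The additional-duty order on 33.76 targets Ilius, not Corune; it does not apply.
Duty = ¥876,561.00 × 0% = ¥0.00.
Line 3 (66.28, Corune, 1,937 units, ¥320,457.28):
Base rate for 66.28 is 31.5%.
Origin Corune qualifies under the Zoray–Corune agreement and 66.28 is covered: preferential rate 28.5% applies instead.
Duty = ¥320,457.28 × 28.5% = ¥91,330.32.
Total = ¥33,022.74 + ¥0.00 + ¥91,330.32 = ¥124,353.06.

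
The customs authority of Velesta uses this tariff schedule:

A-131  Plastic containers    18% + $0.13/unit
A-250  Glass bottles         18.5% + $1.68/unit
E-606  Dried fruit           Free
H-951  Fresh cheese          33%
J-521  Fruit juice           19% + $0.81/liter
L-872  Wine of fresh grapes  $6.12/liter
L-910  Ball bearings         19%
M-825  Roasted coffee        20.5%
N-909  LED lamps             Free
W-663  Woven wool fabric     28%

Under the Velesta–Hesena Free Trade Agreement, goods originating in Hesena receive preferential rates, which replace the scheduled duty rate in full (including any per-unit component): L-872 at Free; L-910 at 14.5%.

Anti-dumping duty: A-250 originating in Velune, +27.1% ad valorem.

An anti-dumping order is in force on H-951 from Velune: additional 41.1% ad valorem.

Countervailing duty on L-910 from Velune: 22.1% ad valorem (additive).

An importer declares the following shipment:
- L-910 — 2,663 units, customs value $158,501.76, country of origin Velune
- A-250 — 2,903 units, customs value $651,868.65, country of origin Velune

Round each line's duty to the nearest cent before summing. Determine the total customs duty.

$367,273.36

Line 1 (L-910, Velune, 2,663 units, $158,501.76):
Base rate for L-910 is 19%.
L-910 has an FTA preferential rate, but origin Velune is not Hesena; base rate stands.
Additional duty on L-910 from Velune: +22.1%. Applied ad valorem rate: 19% + 22.1% = 41.1%.
Duty = $158,501.76 × 41.1% = $65,144.22.
Line 2 (A-250, Velune, 2,903 units, $651,868.65):
Base rate for A-250 is 18.5% + $1.68/unit.
Additional duty on A-250 from Velune: +27.1%. Applied ad valorem rate: 18.5% + 27.1% = 45.6%.
Duty = $651,868.65 × 45.6% + 2,903 × $1.68 = $302,129.14.
Total = $65,144.22 + $302,129.14 = $367,273.36.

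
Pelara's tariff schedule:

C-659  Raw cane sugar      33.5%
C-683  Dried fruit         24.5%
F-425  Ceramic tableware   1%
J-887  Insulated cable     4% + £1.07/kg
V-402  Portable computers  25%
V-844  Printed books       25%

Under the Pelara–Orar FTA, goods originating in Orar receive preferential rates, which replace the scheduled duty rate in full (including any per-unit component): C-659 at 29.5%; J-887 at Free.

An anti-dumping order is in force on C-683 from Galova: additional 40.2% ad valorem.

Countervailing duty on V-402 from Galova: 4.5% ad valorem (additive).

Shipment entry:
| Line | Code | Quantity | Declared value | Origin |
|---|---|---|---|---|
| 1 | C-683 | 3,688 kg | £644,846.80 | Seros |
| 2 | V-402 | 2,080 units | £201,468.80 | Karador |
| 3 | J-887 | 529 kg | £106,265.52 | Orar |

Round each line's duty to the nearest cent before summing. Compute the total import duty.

£208,354.67

Line 1 (C-683, Seros, 3,688 kg, £644,846.80):
Base rate for C-683 is 24.5%.
The additional-duty order on C-683 targets Galova, not Seros; it does not apply.
Duty = £644,846.80 × 24.5% = £157,987.47.
Line 2 (V-402, Karador, 2,080 units, £201,468.80):
Base rate for V-402 is 25%.
The additional-duty order on V-402 targets Galova, not Karador; it does not apply.
Duty = £201,468.80 × 25% = £50,367.20.
Line 3 (J-887, Orar, 529 kg, £106,265.52):
Base rate for J-887 is 4% + £1.07/kg.
Origin Orar qualifies under the Pelara–Orar agreement and J-887 is covered: preferential rate Free applies instead.
Duty = £106,265.52 × 0% = £0.00.
Total = £157,987.47 + £50,367.20 + £0.00 = £208,354.67.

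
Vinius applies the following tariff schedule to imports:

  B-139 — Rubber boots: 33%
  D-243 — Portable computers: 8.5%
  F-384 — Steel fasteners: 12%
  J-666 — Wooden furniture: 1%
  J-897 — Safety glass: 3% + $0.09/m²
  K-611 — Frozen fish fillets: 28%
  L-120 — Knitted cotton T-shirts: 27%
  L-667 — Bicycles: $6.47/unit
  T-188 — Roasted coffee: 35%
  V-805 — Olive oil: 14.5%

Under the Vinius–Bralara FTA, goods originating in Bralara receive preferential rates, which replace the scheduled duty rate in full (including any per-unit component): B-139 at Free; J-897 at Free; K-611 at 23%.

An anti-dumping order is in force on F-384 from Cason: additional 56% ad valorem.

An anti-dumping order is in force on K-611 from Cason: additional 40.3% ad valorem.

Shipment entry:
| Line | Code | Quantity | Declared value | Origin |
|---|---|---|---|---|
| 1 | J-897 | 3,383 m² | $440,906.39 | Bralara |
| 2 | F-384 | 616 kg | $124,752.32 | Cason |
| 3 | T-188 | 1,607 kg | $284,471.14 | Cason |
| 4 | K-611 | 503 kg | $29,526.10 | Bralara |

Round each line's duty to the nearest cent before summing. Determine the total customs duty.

$191,187.48

Line 1 (J-897, Bralara, 3,383 m², $440,906.39):
Base rate for J-897 is 3% + $0.09/m².
Origin Bralara qualifies under the Vinius–Bralara agreement and J-897 is covered: preferential rate Free applies instead.
Duty = $440,906.39 × 0% = $0.00.
Line 2 (F-384, Cason, 616 kg, $124,752.32):
Base rate for F-384 is 12%.
Additional duty on F-384 from Cason: +56%. Applied ad valorem rate: 12% + 56% = 68%.
Duty = $124,752.32 × 68% = $84,831.58.
Line 3 (T-188, Cason, 1,607 kg, $284,471.14):
Base rate for T-188 is 35%.
Duty = $284,471.14 × 35% = $99,564.90.
Line 4 (K-611, Bralara, 503 kg, $29,526.10):
Base rate for K-611 is 28%.
Origin Bralara qualifies under the Vinius–Bralara agreement and K-611 is covered: preferential rate 23% applies instead.
The additional-duty order on K-611 targets Cason, not Bralara; it does not apply.
Duty = $29,526.10 × 23% = $6,791.00.
Total = $0.00 + $84,831.58 + $99,564.90 + $6,791.00 = $191,187.48.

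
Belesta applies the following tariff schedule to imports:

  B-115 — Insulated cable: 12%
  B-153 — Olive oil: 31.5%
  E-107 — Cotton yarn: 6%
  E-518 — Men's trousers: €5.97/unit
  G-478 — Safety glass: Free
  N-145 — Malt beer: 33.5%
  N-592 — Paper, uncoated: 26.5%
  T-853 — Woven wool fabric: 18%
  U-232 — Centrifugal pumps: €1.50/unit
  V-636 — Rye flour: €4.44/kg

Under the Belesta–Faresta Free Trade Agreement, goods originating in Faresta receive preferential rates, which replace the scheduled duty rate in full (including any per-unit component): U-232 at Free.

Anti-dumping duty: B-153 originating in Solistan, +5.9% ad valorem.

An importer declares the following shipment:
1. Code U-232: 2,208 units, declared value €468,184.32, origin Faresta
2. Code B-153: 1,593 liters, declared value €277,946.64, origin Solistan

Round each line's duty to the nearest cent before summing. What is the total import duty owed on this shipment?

Line 1 (U-232, Faresta, 2,208 units, €468,184.32):
Base rate for U-232 is €1.50/unit.
Origin Faresta qualifies under the Belesta–Faresta agreement and U-232 is covered: preferential rate Free applies instead.
Duty = €468,184.32 × 0% = €0.00.
Line 2 (B-153, Solistan, 1,593 liters, €277,946.64):
Base rate for B-153 is 31.5%.
Additional duty on B-153 from Solistan: +5.9%. Applied ad valorem rate: 31.5% + 5.9% = 37.4%.
Duty = €277,946.64 × 37.4% = €103,952.04.
Total = €0.00 + €103,952.04 = €103,952.04.

€103,952.04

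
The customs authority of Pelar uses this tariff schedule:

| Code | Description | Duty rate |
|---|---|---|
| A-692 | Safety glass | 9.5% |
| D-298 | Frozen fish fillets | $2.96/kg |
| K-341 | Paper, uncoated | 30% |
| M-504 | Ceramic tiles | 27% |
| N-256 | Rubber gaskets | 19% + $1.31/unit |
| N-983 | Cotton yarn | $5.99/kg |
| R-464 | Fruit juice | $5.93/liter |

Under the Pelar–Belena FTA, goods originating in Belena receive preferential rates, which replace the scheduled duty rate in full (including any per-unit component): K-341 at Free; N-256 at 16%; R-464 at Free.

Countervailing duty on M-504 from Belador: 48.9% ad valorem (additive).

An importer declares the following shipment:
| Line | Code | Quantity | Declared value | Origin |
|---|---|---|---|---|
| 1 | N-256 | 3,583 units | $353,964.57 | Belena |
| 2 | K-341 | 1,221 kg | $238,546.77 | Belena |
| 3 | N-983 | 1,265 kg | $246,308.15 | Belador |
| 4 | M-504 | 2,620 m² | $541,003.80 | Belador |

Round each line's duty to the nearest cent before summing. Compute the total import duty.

$474,833.56

Line 1 (N-256, Belena, 3,583 units, $353,964.57):
Base rate for N-256 is 19% + $1.31/unit.
Origin Belena qualifies under the Pelar–Belena agreement and N-256 is covered: preferential rate 16% applies instead.
Duty = $353,964.57 × 16% = $56,634.33.
Line 2 (K-341, Belena, 1,221 kg, $238,546.77):
Base rate for K-341 is 30%.
Origin Belena qualifies under the Pelar–Belena agreement and K-341 is covered: preferential rate Free applies instead.
Duty = $238,546.77 × 0% = $0.00.
Line 3 (N-983, Belador, 1,265 kg, $246,308.15):
Base rate for N-983 is $5.99/kg.
Duty = 1,265 × $5.99 = $7,577.35.
Line 4 (M-504, Belador, 2,620 m², $541,003.80):
Base rate for M-504 is 27%.
Additional duty on M-504 from Belador: +48.9%. Applied ad valorem rate: 27% + 48.9% = 75.9%.
Duty = $541,003.80 × 75.9% = $410,621.88.
Total = $56,634.33 + $0.00 + $7,577.35 + $410,621.88 = $474,833.56.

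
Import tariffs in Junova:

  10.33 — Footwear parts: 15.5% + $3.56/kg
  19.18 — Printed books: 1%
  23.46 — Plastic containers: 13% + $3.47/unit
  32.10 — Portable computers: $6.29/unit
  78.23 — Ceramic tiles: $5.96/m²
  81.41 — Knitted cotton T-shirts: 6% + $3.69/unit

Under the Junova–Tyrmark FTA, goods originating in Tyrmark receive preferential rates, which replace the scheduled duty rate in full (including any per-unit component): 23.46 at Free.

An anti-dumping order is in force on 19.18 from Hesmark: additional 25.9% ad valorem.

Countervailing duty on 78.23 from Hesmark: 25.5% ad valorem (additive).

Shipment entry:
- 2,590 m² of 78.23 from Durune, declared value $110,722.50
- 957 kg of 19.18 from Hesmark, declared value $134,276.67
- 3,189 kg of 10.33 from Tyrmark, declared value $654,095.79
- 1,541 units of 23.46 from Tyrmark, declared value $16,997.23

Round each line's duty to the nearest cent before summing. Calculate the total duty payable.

$164,294.51

Line 1 (78.23, Durune, 2,590 m², $110,722.50):
Base rate for 78.23 is $5.96/m².
The additional-duty order on 78.23 targets Hesmark, not Durune; it does not apply.
Duty = 2,590 × $5.96 = $15,436.40.
Line 2 (19.18, Hesmark, 957 kg, $134,276.67):
Base rate for 19.18 is 1%.
Additional duty on 19.18 from Hesmark: +25.9%. Applied ad valorem rate: 1% + 25.9% = 26.9%.
Duty = $134,276.67 × 26.9% = $36,120.42.
Line 3 (10.33, Tyrmark, 3,189 kg, $654,095.79):
Base rate for 10.33 is 15.5% + $3.56/kg.
Origin Tyrmark is the FTA partner but 10.33 is not on the preference list; base rate stands.
Duty = $654,095.79 × 15.5% + 3,189 × $3.56 = $112,737.69.
Line 4 (23.46, Tyrmark, 1,541 units, $16,997.23):
Base rate for 23.46 is 13% + $3.47/unit.
Origin Tyrmark qualifies under the Junova–Tyrmark agreement and 23.46 is covered: preferential rate Free applies instead.
Duty = $16,997.23 × 0% = $0.00.
Total = $15,436.40 + $36,120.42 + $112,737.69 + $0.00 = $164,294.51.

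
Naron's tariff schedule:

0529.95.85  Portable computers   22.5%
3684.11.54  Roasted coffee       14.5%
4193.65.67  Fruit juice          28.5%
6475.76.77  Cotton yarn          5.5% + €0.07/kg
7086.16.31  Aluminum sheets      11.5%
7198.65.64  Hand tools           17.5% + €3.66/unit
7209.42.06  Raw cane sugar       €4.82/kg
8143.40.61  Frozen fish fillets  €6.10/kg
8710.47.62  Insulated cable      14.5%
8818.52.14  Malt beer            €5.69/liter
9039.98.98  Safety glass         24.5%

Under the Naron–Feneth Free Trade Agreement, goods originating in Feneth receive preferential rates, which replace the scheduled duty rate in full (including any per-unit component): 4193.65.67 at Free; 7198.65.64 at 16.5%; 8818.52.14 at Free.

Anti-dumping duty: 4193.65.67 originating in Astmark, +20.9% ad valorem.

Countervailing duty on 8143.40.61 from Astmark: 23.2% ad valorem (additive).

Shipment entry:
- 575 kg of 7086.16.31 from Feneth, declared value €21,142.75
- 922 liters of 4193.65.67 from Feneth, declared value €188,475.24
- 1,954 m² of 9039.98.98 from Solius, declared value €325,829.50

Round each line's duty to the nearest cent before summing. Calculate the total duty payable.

Line 1 (7086.16.31, Feneth, 575 kg, €21,142.75):
Base rate for 7086.16.31 is 11.5%.
Origin Feneth is the FTA partner but 7086.16.31 is not on the preference list; base rate stands.
Duty = €21,142.75 × 11.5% = €2,431.42.
Line 2 (4193.65.67, Feneth, 922 liters, €188,475.24):
Base rate for 4193.65.67 is 28.5%.
Origin Feneth qualifies under the Naron–Feneth agreement and 4193.65.67 is covered: preferential rate Free applies instead.
The additional-duty order on 4193.65.67 targets Astmark, not Feneth; it does not apply.
Duty = €188,475.24 × 0% = €0.00.
Line 3 (9039.98.98, Solius, 1,954 m², €325,829.50):
Base rate for 9039.98.98 is 24.5%.
Duty = €325,829.50 × 24.5% = €79,828.23.
Total = €2,431.42 + €0.00 + €79,828.23 = €82,259.65.

€82,259.65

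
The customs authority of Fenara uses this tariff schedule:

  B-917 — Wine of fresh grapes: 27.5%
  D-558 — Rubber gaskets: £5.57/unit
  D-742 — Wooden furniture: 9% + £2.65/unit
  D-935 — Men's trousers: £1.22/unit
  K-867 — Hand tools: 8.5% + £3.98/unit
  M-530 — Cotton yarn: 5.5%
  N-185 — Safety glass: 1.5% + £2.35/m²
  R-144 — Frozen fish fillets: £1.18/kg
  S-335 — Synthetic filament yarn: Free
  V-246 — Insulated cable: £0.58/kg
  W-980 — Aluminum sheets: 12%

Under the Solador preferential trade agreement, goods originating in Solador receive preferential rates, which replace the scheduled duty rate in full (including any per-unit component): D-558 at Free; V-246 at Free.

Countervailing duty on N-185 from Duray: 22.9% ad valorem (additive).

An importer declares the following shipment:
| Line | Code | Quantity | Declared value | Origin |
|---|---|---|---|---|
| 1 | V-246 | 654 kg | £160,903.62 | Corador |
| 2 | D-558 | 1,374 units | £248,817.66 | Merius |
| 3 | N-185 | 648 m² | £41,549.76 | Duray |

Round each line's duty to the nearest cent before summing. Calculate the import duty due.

£19,693.44

Line 1 (V-246, Corador, 654 kg, £160,903.62):
Base rate for V-246 is £0.58/kg.
V-246 has an FTA preferential rate, but origin Corador is not Solador; base rate stands.
Duty = 654 × £0.58 = £379.32.
Line 2 (D-558, Merius, 1,374 units, £248,817.66):
Base rate for D-558 is £5.57/unit.
D-558 has an FTA preferential rate, but origin Merius is not Solador; base rate stands.
Duty = 1,374 × £5.57 = £7,653.18.
Line 3 (N-185, Duray, 648 m², £41,549.76):
Base rate for N-185 is 1.5% + £2.35/m².
Additional duty on N-185 from Duray: +22.9%. Applied ad valorem rate: 1.5% + 22.9% = 24.4%.
Duty = £41,549.76 × 24.4% + 648 × £2.35 = £11,660.94.
Total = £379.32 + £7,653.18 + £11,660.94 = £19,693.44.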